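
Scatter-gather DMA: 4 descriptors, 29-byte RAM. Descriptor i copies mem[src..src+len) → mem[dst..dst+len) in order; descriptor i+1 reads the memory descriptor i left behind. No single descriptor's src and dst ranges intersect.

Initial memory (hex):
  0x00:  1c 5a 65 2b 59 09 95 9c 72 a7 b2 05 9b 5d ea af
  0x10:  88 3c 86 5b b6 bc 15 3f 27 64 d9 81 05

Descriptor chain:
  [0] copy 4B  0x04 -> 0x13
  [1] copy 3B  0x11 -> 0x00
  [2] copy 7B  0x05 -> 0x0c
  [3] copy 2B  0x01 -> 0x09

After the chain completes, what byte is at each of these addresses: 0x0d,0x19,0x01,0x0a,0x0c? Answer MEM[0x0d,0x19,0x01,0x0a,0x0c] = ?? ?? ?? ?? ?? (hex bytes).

MEM[0x0d,0x19,0x01,0x0a,0x0c] = 95 64 86 59 09

#0 dst[0x13+4] := {0x59,0x09,0x95,0x9c}
#1 dst[0x00+3] := {0x3c,0x86,0x59}
#2 dst[0x0c+7] := {0x09,0x95,0x9c,0x72,0xa7,0xb2,0x05}
#3 dst[0x09+2] := {0x86,0x59}
query mem[0x0d]=0x95, mem[0x19]=0x64, mem[0x01]=0x86, mem[0x0a]=0x59, mem[0x0c]=0x09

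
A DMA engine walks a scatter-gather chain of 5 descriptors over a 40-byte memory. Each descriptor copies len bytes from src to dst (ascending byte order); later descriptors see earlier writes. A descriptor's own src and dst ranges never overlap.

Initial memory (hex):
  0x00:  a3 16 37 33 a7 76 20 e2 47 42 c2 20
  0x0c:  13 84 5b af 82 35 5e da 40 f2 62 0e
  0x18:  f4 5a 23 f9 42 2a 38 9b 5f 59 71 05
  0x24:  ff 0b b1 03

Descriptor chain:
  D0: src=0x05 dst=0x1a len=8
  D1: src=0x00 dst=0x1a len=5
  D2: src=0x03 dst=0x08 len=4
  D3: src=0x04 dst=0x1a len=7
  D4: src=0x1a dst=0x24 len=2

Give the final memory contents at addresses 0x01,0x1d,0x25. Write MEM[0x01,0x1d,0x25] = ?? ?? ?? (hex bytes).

MEM[0x01,0x1d,0x25] = 16 e2 76

#0 dst[0x1a+8] := {0x76,0x20,0xe2,0x47,0x42,0xc2,0x20,0x13}
#1 dst[0x1a+5] := {0xa3,0x16,0x37,0x33,0xa7}
#2 dst[0x08+4] := {0x33,0xa7,0x76,0x20}
#3 dst[0x1a+7] := {0xa7,0x76,0x20,0xe2,0x33,0xa7,0x76}
#4 dst[0x24+2] := {0xa7,0x76}
query mem[0x01]=0x16, mem[0x1d]=0xe2, mem[0x25]=0x76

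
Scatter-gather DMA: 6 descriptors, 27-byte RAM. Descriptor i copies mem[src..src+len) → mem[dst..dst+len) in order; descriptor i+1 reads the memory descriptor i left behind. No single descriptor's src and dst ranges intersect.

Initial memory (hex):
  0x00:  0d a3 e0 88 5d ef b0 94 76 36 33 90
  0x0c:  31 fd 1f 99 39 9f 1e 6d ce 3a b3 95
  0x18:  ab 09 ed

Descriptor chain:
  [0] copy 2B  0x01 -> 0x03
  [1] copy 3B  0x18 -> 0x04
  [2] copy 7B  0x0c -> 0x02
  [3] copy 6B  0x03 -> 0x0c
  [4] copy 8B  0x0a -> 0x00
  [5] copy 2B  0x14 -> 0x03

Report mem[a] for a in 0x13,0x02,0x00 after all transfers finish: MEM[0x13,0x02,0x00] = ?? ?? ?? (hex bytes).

D0: mem[0x03..0x04] <- [a3 e0]
D1: mem[0x04..0x06] <- [ab 09 ed]
D2: mem[0x02..0x08] <- [31 fd 1f 99 39 9f 1e]
D3: mem[0x0c..0x11] <- [fd 1f 99 39 9f 1e]
D4: mem[0x00..0x07] <- [33 90 fd 1f 99 39 9f 1e]
D5: mem[0x03..0x04] <- [ce 3a]
query mem[0x13]=0x6d, mem[0x02]=0xfd, mem[0x00]=0x33

MEM[0x13,0x02,0x00] = 6d fd 33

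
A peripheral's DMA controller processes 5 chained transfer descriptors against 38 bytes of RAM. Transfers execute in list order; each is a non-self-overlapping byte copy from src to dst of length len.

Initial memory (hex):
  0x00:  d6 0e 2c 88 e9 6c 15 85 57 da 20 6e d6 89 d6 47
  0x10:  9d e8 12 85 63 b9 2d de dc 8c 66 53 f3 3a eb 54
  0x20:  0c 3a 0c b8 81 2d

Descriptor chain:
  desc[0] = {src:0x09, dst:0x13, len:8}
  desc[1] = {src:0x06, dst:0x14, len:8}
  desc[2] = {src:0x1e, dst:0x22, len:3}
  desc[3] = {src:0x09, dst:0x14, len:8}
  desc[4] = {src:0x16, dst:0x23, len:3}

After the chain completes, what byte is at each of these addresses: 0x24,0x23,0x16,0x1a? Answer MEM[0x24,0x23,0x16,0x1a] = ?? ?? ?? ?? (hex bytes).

MEM[0x24,0x23,0x16,0x1a] = d6 6e 6e 47

[0] 0x09->0x13 len=8 : da 20 6e d6 89 d6 47 9d
[1] 0x06->0x14 len=8 : 15 85 57 da 20 6e d6 89
[2] 0x1e->0x22 len=3 : eb 54 0c
[3] 0x09->0x14 len=8 : da 20 6e d6 89 d6 47 9d
[4] 0x16->0x23 len=3 : 6e d6 89
query mem[0x24]=0xd6, mem[0x23]=0x6e, mem[0x16]=0x6e, mem[0x1a]=0x47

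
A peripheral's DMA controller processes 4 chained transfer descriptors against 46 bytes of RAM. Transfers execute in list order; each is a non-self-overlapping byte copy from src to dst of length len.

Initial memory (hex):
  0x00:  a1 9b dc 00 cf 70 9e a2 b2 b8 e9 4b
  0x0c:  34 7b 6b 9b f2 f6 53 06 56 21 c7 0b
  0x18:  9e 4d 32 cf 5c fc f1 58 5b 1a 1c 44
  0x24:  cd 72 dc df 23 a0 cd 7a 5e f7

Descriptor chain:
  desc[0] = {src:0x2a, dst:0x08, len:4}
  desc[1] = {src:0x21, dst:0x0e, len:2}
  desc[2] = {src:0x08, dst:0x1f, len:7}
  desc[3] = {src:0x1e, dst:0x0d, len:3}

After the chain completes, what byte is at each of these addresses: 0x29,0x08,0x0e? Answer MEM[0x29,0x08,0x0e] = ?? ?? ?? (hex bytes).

  after D0: wrote 4B at 0x08 = cd7a5ef7
  after D1: wrote 2B at 0x0e = 1a1c
  after D2: wrote 7B at 0x1f = cd7a5ef7347b1a
  after D3: wrote 3B at 0x0d = f1cd7a
query mem[0x29]=0xa0, mem[0x08]=0xcd, mem[0x0e]=0xcd

MEM[0x29,0x08,0x0e] = a0 cd cd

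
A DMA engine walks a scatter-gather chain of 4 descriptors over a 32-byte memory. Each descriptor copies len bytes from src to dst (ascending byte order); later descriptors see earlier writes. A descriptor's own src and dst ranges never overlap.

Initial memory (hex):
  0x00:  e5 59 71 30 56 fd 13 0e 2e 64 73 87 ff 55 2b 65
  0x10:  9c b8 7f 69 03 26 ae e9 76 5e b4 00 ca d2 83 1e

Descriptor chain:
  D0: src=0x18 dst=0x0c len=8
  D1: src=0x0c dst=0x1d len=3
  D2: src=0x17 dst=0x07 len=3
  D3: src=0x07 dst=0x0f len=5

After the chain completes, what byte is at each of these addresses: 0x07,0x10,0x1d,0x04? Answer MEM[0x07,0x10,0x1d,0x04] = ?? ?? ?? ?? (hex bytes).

MEM[0x07,0x10,0x1d,0x04] = e9 76 76 56

  after D0: wrote 8B at 0x0c = 765eb400cad2831e
  after D1: wrote 3B at 0x1d = 765eb4
  after D2: wrote 3B at 0x07 = e9765e
  after D3: wrote 5B at 0x0f = e9765e7387
query mem[0x07]=0xe9, mem[0x10]=0x76, mem[0x1d]=0x76, mem[0x04]=0x56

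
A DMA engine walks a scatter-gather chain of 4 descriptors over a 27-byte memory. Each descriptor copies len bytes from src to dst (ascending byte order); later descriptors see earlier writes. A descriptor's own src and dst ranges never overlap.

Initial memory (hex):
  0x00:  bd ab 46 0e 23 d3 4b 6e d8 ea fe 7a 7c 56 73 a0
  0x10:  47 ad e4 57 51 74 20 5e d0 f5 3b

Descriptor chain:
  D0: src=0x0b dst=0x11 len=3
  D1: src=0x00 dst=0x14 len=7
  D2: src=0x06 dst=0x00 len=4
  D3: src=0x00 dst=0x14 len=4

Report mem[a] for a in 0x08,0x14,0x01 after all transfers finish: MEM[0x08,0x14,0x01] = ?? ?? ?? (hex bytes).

MEM[0x08,0x14,0x01] = d8 4b 6e

  after D0: wrote 3B at 0x11 = 7a7c56
  after D1: wrote 7B at 0x14 = bdab460e23d34b
  after D2: wrote 4B at 0x00 = 4b6ed8ea
  after D3: wrote 4B at 0x14 = 4b6ed8ea
query mem[0x08]=0xd8, mem[0x14]=0x4b, mem[0x01]=0x6e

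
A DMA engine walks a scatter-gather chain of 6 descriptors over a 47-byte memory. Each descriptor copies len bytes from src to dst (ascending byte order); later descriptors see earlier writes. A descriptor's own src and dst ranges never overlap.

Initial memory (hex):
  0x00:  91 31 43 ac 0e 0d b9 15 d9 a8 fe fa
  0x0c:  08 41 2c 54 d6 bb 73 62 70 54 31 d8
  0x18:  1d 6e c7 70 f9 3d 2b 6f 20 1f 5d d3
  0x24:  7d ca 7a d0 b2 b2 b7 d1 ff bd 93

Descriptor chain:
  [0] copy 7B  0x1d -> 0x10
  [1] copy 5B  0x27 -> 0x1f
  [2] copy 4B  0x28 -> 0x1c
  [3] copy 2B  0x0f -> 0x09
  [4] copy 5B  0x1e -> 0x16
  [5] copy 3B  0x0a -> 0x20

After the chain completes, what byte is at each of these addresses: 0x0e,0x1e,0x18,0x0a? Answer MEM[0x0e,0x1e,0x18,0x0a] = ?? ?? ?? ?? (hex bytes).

MEM[0x0e,0x1e,0x18,0x0a] = 2c b7 b2 3d

  after D0: wrote 7B at 0x10 = 3d2b6f201f5dd3
  after D1: wrote 5B at 0x1f = d0b2b2b7d1
  after D2: wrote 4B at 0x1c = b2b2b7d1
  after D3: wrote 2B at 0x09 = 543d
  after D4: wrote 5B at 0x16 = b7d1b2b2b7
  after D5: wrote 3B at 0x20 = 3dfa08
query mem[0x0e]=0x2c, mem[0x1e]=0xb7, mem[0x18]=0xb2, mem[0x0a]=0x3d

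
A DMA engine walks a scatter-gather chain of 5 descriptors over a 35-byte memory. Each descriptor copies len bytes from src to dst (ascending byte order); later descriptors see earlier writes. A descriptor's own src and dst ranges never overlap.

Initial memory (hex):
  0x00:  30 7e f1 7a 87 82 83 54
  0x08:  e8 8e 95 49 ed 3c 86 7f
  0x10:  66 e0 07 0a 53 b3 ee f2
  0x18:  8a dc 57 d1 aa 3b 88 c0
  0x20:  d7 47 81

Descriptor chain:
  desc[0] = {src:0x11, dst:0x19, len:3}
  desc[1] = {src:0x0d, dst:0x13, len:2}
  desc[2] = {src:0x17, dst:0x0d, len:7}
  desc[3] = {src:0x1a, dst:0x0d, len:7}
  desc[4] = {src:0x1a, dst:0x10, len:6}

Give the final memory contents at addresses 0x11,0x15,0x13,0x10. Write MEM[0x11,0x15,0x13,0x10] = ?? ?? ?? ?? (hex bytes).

MEM[0x11,0x15,0x13,0x10] = 0a c0 3b 07

[0] 0x11->0x19 len=3 : e0 07 0a
[1] 0x0d->0x13 len=2 : 3c 86
[2] 0x17->0x0d len=7 : f2 8a e0 07 0a aa 3b
[3] 0x1a->0x0d len=7 : 07 0a aa 3b 88 c0 d7
[4] 0x1a->0x10 len=6 : 07 0a aa 3b 88 c0
query mem[0x11]=0x0a, mem[0x15]=0xc0, mem[0x13]=0x3b, mem[0x10]=0x07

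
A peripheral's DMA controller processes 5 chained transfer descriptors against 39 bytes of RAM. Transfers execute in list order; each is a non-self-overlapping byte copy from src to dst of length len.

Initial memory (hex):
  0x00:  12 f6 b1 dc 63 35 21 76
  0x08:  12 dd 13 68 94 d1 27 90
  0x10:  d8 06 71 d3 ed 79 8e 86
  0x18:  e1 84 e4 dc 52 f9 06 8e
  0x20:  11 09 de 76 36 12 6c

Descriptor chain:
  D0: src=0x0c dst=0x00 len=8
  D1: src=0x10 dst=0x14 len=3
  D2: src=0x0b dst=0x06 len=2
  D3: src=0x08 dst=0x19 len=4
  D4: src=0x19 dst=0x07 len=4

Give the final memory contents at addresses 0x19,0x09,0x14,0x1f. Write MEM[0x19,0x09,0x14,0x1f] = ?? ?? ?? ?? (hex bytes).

#0 dst[0x00+8] := {0x94,0xd1,0x27,0x90,0xd8,0x06,0x71,0xd3}
#1 dst[0x14+3] := {0xd8,0x06,0x71}
#2 dst[0x06+2] := {0x68,0x94}
#3 dst[0x19+4] := {0x12,0xdd,0x13,0x68}
#4 dst[0x07+4] := {0x12,0xdd,0x13,0x68}
query mem[0x19]=0x12, mem[0x09]=0x13, mem[0x14]=0xd8, mem[0x1f]=0x8e

MEM[0x19,0x09,0x14,0x1f] = 12 13 d8 8e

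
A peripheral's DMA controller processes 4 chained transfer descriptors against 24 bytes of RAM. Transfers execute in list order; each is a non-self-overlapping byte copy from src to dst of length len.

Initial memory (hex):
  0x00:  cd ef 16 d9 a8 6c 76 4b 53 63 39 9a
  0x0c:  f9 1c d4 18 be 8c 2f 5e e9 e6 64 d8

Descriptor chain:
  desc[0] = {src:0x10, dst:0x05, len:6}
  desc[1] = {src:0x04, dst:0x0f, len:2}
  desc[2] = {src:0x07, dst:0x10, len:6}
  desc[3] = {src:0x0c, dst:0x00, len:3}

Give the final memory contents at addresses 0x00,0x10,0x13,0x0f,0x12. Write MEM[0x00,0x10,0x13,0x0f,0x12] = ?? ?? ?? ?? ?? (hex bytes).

[0] 0x10->0x05 len=6 : be 8c 2f 5e e9 e6
[1] 0x04->0x0f len=2 : a8 be
[2] 0x07->0x10 len=6 : 2f 5e e9 e6 9a f9
[3] 0x0c->0x00 len=3 : f9 1c d4
query mem[0x00]=0xf9, mem[0x10]=0x2f, mem[0x13]=0xe6, mem[0x0f]=0xa8, mem[0x12]=0xe9

MEM[0x00,0x10,0x13,0x0f,0x12] = f9 2f e6 a8 e9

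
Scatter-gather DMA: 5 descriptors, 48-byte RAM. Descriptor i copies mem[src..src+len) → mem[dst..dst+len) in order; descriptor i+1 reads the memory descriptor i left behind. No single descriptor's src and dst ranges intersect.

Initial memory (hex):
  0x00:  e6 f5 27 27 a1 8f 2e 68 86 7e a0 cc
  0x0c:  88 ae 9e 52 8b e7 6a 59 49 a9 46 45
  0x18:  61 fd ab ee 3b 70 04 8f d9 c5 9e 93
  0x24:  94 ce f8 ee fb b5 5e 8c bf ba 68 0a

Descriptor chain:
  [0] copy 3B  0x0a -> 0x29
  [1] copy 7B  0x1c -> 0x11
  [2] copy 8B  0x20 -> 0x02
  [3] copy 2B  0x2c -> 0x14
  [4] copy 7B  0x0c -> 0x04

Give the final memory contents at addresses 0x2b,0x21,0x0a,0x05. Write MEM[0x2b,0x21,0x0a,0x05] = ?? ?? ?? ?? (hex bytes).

MEM[0x2b,0x21,0x0a,0x05] = 88 c5 70 ae

[0] 0x0a->0x29 len=3 : a0 cc 88
[1] 0x1c->0x11 len=7 : 3b 70 04 8f d9 c5 9e
[2] 0x20->0x02 len=8 : d9 c5 9e 93 94 ce f8 ee
[3] 0x2c->0x14 len=2 : bf ba
[4] 0x0c->0x04 len=7 : 88 ae 9e 52 8b 3b 70
query mem[0x2b]=0x88, mem[0x21]=0xc5, mem[0x0a]=0x70, mem[0x05]=0xae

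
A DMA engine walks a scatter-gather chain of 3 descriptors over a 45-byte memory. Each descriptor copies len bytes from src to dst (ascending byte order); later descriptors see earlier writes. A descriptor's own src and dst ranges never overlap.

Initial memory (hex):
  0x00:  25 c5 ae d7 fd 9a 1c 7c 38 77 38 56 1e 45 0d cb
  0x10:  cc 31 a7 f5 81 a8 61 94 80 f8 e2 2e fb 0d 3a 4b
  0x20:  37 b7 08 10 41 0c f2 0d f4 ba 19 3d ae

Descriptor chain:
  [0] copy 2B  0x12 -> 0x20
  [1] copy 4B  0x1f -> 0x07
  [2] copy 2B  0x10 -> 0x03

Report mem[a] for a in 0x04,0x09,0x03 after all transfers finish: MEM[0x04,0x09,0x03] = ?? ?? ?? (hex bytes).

#0 dst[0x20+2] := {0xa7,0xf5}
#1 dst[0x07+4] := {0x4b,0xa7,0xf5,0x08}
#2 dst[0x03+2] := {0xcc,0x31}
query mem[0x04]=0x31, mem[0x09]=0xf5, mem[0x03]=0xcc

MEM[0x04,0x09,0x03] = 31 f5 cc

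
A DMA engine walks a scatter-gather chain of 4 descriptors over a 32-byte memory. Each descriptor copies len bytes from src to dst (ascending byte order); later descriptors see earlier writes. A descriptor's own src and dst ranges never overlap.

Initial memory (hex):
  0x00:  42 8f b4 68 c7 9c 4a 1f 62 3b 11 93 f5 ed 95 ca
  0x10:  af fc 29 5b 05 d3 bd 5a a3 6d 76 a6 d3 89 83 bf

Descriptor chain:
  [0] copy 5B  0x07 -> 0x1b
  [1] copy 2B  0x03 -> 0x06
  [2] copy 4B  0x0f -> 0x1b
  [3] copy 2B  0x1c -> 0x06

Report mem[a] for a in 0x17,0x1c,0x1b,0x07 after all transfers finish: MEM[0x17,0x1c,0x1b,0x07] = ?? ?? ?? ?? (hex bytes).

MEM[0x17,0x1c,0x1b,0x07] = 5a af ca fc

  after D0: wrote 5B at 0x1b = 1f623b1193
  after D1: wrote 2B at 0x06 = 68c7
  after D2: wrote 4B at 0x1b = caaffc29
  after D3: wrote 2B at 0x06 = affc
query mem[0x17]=0x5a, mem[0x1c]=0xaf, mem[0x1b]=0xca, mem[0x07]=0xfc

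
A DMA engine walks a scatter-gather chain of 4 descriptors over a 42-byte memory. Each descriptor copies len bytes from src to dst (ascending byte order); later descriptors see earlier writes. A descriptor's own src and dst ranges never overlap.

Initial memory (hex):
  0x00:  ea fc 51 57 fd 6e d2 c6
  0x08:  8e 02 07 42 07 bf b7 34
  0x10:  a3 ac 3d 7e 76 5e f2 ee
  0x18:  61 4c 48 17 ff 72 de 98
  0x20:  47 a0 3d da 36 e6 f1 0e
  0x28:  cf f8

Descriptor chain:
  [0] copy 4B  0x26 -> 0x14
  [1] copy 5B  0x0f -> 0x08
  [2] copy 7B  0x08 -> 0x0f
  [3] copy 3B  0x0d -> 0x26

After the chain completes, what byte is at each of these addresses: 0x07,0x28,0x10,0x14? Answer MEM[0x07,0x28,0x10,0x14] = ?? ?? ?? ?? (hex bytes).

#0 dst[0x14+4] := {0xf1,0x0e,0xcf,0xf8}
#1 dst[0x08+5] := {0x34,0xa3,0xac,0x3d,0x7e}
#2 dst[0x0f+7] := {0x34,0xa3,0xac,0x3d,0x7e,0xbf,0xb7}
#3 dst[0x26+3] := {0xbf,0xb7,0x34}
query mem[0x07]=0xc6, mem[0x28]=0x34, mem[0x10]=0xa3, mem[0x14]=0xbf

MEM[0x07,0x28,0x10,0x14] = c6 34 a3 bf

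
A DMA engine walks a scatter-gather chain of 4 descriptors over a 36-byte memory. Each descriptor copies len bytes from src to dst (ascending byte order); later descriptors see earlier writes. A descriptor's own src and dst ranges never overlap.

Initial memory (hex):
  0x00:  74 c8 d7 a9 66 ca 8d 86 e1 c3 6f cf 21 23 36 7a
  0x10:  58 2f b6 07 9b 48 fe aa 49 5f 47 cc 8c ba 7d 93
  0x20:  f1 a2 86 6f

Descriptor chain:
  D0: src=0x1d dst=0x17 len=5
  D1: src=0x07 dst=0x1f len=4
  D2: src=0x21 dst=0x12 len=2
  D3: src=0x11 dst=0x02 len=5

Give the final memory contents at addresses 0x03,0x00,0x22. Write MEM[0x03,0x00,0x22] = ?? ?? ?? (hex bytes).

MEM[0x03,0x00,0x22] = c3 74 6f

  after D0: wrote 5B at 0x17 = ba7d93f1a2
  after D1: wrote 4B at 0x1f = 86e1c36f
  after D2: wrote 2B at 0x12 = c36f
  after D3: wrote 5B at 0x02 = 2fc36f9b48
query mem[0x03]=0xc3, mem[0x00]=0x74, mem[0x22]=0x6f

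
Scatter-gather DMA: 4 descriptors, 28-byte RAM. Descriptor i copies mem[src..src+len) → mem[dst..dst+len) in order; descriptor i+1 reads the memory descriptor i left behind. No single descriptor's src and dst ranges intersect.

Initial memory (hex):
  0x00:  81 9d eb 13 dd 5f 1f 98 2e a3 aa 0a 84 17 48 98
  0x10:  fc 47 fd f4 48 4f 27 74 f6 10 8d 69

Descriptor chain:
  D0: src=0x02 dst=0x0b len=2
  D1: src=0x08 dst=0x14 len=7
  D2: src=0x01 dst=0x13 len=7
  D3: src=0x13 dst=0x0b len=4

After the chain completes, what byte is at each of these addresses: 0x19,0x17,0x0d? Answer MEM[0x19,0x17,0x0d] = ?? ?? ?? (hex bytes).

MEM[0x19,0x17,0x0d] = 98 5f 13

  after D0: wrote 2B at 0x0b = eb13
  after D1: wrote 7B at 0x14 = 2ea3aaeb131748
  after D2: wrote 7B at 0x13 = 9deb13dd5f1f98
  after D3: wrote 4B at 0x0b = 9deb13dd
query mem[0x19]=0x98, mem[0x17]=0x5f, mem[0x0d]=0x13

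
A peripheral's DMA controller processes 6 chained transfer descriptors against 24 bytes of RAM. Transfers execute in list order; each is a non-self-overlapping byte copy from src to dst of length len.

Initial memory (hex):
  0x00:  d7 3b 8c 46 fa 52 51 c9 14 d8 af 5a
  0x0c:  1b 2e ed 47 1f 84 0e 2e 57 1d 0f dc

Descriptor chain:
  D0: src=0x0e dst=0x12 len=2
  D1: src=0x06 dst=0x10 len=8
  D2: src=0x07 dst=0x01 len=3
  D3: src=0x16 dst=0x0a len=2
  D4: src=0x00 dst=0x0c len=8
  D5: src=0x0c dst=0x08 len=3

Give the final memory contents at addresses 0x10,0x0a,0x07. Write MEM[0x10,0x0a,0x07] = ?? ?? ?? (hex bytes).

MEM[0x10,0x0a,0x07] = fa 14 c9

  after D0: wrote 2B at 0x12 = ed47
  after D1: wrote 8B at 0x10 = 51c914d8af5a1b2e
  after D2: wrote 3B at 0x01 = c914d8
  after D3: wrote 2B at 0x0a = 1b2e
  after D4: wrote 8B at 0x0c = d7c914d8fa5251c9
  after D5: wrote 3B at 0x08 = d7c914
query mem[0x10]=0xfa, mem[0x0a]=0x14, mem[0x07]=0xc9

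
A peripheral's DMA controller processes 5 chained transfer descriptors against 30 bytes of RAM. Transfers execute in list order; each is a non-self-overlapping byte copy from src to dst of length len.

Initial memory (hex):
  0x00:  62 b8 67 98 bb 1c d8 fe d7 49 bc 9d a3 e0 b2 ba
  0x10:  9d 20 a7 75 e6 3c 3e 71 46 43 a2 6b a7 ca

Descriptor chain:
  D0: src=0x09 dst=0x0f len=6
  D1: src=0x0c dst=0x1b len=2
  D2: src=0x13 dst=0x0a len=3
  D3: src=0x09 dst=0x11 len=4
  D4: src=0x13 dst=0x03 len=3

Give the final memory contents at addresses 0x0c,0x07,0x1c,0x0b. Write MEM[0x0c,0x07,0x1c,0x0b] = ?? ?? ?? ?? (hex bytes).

  after D0: wrote 6B at 0x0f = 49bc9da3e0b2
  after D1: wrote 2B at 0x1b = a3e0
  after D2: wrote 3B at 0x0a = e0b23c
  after D3: wrote 4B at 0x11 = 49e0b23c
  after D4: wrote 3B at 0x03 = b23c3c
query mem[0x0c]=0x3c, mem[0x07]=0xfe, mem[0x1c]=0xe0, mem[0x0b]=0xb2

MEM[0x0c,0x07,0x1c,0x0b] = 3c fe e0 b2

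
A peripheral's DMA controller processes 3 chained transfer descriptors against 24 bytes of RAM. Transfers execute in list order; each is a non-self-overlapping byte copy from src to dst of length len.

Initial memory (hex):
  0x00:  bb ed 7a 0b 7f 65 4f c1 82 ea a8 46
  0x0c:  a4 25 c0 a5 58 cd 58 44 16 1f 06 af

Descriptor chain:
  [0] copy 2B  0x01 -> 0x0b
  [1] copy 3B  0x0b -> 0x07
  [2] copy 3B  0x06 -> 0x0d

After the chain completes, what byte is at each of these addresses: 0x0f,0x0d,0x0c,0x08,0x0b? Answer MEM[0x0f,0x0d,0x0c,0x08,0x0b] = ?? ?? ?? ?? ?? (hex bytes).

[0] 0x01->0x0b len=2 : ed 7a
[1] 0x0b->0x07 len=3 : ed 7a 25
[2] 0x06->0x0d len=3 : 4f ed 7a
query mem[0x0f]=0x7a, mem[0x0d]=0x4f, mem[0x0c]=0x7a, mem[0x08]=0x7a, mem[0x0b]=0xed

MEM[0x0f,0x0d,0x0c,0x08,0x0b] = 7a 4f 7a 7a ed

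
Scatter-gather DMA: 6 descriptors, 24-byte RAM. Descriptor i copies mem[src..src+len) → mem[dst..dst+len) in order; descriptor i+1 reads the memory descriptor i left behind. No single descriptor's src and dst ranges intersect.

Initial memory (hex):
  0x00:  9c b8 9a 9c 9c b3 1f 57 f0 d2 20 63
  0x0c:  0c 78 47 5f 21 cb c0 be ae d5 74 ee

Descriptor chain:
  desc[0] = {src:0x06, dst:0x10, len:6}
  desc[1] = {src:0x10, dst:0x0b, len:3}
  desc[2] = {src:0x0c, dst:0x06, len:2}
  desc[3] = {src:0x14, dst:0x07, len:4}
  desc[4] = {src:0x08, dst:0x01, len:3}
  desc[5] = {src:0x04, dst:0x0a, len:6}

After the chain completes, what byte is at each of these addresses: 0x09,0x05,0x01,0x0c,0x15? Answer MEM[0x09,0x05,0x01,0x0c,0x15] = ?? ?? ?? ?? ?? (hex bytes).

MEM[0x09,0x05,0x01,0x0c,0x15] = 74 b3 63 57 63

[0] 0x06->0x10 len=6 : 1f 57 f0 d2 20 63
[1] 0x10->0x0b len=3 : 1f 57 f0
[2] 0x0c->0x06 len=2 : 57 f0
[3] 0x14->0x07 len=4 : 20 63 74 ee
[4] 0x08->0x01 len=3 : 63 74 ee
[5] 0x04->0x0a len=6 : 9c b3 57 20 63 74
query mem[0x09]=0x74, mem[0x05]=0xb3, mem[0x01]=0x63, mem[0x0c]=0x57, mem[0x15]=0x63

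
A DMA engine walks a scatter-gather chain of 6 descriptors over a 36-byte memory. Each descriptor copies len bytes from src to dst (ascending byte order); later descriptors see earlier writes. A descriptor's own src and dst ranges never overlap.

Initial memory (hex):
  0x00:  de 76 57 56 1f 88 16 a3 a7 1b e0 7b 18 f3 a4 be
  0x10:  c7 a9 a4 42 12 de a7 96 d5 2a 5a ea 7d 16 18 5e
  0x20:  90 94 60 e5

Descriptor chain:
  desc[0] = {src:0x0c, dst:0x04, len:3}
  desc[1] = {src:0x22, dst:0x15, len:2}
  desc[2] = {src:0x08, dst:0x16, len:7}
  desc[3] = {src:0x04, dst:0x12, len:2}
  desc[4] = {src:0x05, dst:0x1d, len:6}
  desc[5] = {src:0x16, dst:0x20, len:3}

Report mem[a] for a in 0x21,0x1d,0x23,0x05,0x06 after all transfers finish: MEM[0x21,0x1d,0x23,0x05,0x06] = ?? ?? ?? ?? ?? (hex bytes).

MEM[0x21,0x1d,0x23,0x05,0x06] = 1b f3 e5 f3 a4

#0 dst[0x04+3] := {0x18,0xf3,0xa4}
#1 dst[0x15+2] := {0x60,0xe5}
#2 dst[0x16+7] := {0xa7,0x1b,0xe0,0x7b,0x18,0xf3,0xa4}
#3 dst[0x12+2] := {0x18,0xf3}
#4 dst[0x1d+6] := {0xf3,0xa4,0xa3,0xa7,0x1b,0xe0}
#5 dst[0x20+3] := {0xa7,0x1b,0xe0}
query mem[0x21]=0x1b, mem[0x1d]=0xf3, mem[0x23]=0xe5, mem[0x05]=0xf3, mem[0x06]=0xa4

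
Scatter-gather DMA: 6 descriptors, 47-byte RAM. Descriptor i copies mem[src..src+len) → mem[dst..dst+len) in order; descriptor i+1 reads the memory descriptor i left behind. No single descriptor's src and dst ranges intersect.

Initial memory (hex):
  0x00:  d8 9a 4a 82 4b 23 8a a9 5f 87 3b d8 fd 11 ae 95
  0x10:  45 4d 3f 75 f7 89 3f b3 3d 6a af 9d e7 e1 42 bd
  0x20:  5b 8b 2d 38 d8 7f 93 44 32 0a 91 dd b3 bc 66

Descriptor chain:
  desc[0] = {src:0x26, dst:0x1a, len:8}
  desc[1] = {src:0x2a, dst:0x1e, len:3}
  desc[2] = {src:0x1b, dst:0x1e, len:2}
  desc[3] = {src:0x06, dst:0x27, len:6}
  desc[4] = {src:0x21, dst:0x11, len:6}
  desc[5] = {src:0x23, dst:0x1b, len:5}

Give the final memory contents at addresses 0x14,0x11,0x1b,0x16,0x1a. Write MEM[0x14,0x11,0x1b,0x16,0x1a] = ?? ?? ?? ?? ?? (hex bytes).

MEM[0x14,0x11,0x1b,0x16,0x1a] = d8 bc 38 93 93

[0] 0x26->0x1a len=8 : 93 44 32 0a 91 dd b3 bc
[1] 0x2a->0x1e len=3 : 91 dd b3
[2] 0x1b->0x1e len=2 : 44 32
[3] 0x06->0x27 len=6 : 8a a9 5f 87 3b d8
[4] 0x21->0x11 len=6 : bc 2d 38 d8 7f 93
[5] 0x23->0x1b len=5 : 38 d8 7f 93 8a
query mem[0x14]=0xd8, mem[0x11]=0xbc, mem[0x1b]=0x38, mem[0x16]=0x93, mem[0x1a]=0x93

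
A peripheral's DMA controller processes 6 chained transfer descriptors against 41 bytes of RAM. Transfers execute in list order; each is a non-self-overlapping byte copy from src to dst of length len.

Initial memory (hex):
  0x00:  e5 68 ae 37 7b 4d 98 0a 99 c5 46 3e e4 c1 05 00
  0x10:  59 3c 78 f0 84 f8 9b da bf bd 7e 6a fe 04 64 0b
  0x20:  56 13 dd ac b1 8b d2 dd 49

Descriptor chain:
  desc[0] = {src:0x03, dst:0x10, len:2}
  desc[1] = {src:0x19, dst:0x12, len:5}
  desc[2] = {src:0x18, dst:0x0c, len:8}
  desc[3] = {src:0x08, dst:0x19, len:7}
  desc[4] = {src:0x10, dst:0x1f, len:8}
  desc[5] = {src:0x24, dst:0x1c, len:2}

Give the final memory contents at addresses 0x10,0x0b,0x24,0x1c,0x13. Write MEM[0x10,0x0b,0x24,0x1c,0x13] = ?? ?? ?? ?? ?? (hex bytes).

MEM[0x10,0x0b,0x24,0x1c,0x13] = fe 3e fe fe 0b

  after D0: wrote 2B at 0x10 = 377b
  after D1: wrote 5B at 0x12 = bd7e6afe04
  after D2: wrote 8B at 0x0c = bfbd7e6afe04640b
  after D3: wrote 7B at 0x19 = 99c5463ebfbd7e
  after D4: wrote 8B at 0x1f = fe04640b6afe04da
  after D5: wrote 2B at 0x1c = fe04
query mem[0x10]=0xfe, mem[0x0b]=0x3e, mem[0x24]=0xfe, mem[0x1c]=0xfe, mem[0x13]=0x0b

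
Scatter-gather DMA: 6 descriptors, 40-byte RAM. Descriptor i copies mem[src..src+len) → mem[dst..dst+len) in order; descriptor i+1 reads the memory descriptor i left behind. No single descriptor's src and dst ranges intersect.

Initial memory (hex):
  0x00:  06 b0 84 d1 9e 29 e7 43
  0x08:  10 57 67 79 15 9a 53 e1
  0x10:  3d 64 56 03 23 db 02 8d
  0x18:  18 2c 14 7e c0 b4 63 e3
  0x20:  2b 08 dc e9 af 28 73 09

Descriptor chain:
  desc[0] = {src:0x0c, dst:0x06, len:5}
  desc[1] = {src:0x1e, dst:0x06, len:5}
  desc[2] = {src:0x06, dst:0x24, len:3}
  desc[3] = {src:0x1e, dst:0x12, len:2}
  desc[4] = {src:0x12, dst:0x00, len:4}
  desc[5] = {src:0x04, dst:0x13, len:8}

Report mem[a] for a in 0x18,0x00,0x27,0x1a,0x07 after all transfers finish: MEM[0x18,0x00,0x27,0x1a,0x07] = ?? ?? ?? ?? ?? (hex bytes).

  after D0: wrote 5B at 0x06 = 159a53e13d
  after D1: wrote 5B at 0x06 = 63e32b08dc
  after D2: wrote 3B at 0x24 = 63e32b
  after D3: wrote 2B at 0x12 = 63e3
  after D4: wrote 4B at 0x00 = 63e323db
  after D5: wrote 8B at 0x13 = 9e2963e32b08dc79
query mem[0x18]=0x08, mem[0x00]=0x63, mem[0x27]=0x09, mem[0x1a]=0x79, mem[0x07]=0xe3

MEM[0x18,0x00,0x27,0x1a,0x07] = 08 63 09 79 e3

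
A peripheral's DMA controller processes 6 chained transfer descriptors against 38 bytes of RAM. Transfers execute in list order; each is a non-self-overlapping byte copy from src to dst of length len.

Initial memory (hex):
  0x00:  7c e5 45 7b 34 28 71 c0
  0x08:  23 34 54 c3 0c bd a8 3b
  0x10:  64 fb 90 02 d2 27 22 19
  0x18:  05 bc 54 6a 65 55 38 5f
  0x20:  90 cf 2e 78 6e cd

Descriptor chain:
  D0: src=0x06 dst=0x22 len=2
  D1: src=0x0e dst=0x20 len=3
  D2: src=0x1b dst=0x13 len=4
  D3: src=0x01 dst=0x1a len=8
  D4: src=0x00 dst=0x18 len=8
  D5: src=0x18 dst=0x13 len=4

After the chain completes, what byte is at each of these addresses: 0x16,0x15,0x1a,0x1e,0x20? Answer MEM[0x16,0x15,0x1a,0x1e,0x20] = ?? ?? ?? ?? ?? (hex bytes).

  after D0: wrote 2B at 0x22 = 71c0
  after D1: wrote 3B at 0x20 = a83b64
  after D2: wrote 4B at 0x13 = 6a655538
  after D3: wrote 8B at 0x1a = e5457b342871c023
  after D4: wrote 8B at 0x18 = 7ce5457b342871c0
  after D5: wrote 4B at 0x13 = 7ce5457b
query mem[0x16]=0x7b, mem[0x15]=0x45, mem[0x1a]=0x45, mem[0x1e]=0x71, mem[0x20]=0xc0

MEM[0x16,0x15,0x1a,0x1e,0x20] = 7b 45 45 71 c0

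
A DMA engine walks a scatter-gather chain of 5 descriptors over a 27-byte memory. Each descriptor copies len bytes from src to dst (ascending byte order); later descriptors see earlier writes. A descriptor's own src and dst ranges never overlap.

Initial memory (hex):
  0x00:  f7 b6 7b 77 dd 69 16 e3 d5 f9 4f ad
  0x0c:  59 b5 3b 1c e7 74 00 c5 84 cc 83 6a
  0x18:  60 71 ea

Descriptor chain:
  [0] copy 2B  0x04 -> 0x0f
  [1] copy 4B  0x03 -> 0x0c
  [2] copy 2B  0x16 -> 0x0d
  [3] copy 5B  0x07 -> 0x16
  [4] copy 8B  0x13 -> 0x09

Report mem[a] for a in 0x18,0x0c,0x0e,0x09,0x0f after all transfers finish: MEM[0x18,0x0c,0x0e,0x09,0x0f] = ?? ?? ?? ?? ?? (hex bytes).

[0] 0x04->0x0f len=2 : dd 69
[1] 0x03->0x0c len=4 : 77 dd 69 16
[2] 0x16->0x0d len=2 : 83 6a
[3] 0x07->0x16 len=5 : e3 d5 f9 4f ad
[4] 0x13->0x09 len=8 : c5 84 cc e3 d5 f9 4f ad
query mem[0x18]=0xf9, mem[0x0c]=0xe3, mem[0x0e]=0xf9, mem[0x09]=0xc5, mem[0x0f]=0x4f

MEM[0x18,0x0c,0x0e,0x09,0x0f] = f9 e3 f9 c5 4f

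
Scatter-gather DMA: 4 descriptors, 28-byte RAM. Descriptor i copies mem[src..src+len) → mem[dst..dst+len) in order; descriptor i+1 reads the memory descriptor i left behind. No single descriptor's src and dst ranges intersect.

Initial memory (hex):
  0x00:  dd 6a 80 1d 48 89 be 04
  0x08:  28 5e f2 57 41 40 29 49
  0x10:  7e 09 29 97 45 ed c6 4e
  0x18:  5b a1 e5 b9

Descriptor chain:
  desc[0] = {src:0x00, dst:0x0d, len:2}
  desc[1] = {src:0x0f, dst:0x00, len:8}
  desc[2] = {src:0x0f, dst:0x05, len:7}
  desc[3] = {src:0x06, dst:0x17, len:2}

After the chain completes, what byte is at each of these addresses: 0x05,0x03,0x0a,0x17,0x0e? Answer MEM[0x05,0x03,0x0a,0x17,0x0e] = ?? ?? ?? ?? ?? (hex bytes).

MEM[0x05,0x03,0x0a,0x17,0x0e] = 49 29 45 7e 6a

#0 dst[0x0d+2] := {0xdd,0x6a}
#1 dst[0x00+8] := {0x49,0x7e,0x09,0x29,0x97,0x45,0xed,0xc6}
#2 dst[0x05+7] := {0x49,0x7e,0x09,0x29,0x97,0x45,0xed}
#3 dst[0x17+2] := {0x7e,0x09}
query mem[0x05]=0x49, mem[0x03]=0x29, mem[0x0a]=0x45, mem[0x17]=0x7e, mem[0x0e]=0x6a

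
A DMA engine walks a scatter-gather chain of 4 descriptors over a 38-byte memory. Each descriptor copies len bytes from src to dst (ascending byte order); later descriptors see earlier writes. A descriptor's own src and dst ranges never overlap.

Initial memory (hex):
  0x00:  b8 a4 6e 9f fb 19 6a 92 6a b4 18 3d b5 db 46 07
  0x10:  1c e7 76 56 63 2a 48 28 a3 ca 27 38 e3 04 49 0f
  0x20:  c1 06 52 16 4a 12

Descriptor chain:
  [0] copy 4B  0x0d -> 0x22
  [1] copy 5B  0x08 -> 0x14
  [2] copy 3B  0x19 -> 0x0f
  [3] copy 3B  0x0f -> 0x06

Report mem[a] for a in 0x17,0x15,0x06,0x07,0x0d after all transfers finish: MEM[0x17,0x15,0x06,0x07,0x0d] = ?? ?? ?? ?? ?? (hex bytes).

#0 dst[0x22+4] := {0xdb,0x46,0x07,0x1c}
#1 dst[0x14+5] := {0x6a,0xb4,0x18,0x3d,0xb5}
#2 dst[0x0f+3] := {0xca,0x27,0x38}
#3 dst[0x06+3] := {0xca,0x27,0x38}
query mem[0x17]=0x3d, mem[0x15]=0xb4, mem[0x06]=0xca, mem[0x07]=0x27, mem[0x0d]=0xdb

MEM[0x17,0x15,0x06,0x07,0x0d] = 3d b4 ca 27 db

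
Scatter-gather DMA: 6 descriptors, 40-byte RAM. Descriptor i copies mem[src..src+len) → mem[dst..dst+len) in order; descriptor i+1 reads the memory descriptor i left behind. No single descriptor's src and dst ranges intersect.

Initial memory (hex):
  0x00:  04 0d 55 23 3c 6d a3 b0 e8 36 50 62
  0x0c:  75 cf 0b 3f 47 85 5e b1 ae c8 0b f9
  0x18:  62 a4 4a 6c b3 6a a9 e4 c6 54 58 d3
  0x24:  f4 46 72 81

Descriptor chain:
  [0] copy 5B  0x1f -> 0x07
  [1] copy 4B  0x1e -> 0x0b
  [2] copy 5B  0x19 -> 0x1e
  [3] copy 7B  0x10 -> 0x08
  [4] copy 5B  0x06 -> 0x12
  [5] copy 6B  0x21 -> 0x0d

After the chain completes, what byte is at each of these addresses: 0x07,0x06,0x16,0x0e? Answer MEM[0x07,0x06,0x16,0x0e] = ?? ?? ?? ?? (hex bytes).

MEM[0x07,0x06,0x16,0x0e] = e4 a3 5e 6a

  after D0: wrote 5B at 0x07 = e4c65458d3
  after D1: wrote 4B at 0x0b = a9e4c654
  after D2: wrote 5B at 0x1e = a44a6cb36a
  after D3: wrote 7B at 0x08 = 47855eb1aec80b
  after D4: wrote 5B at 0x12 = a3e447855e
  after D5: wrote 6B at 0x0d = b36ad3f44672
query mem[0x07]=0xe4, mem[0x06]=0xa3, mem[0x16]=0x5e, mem[0x0e]=0x6a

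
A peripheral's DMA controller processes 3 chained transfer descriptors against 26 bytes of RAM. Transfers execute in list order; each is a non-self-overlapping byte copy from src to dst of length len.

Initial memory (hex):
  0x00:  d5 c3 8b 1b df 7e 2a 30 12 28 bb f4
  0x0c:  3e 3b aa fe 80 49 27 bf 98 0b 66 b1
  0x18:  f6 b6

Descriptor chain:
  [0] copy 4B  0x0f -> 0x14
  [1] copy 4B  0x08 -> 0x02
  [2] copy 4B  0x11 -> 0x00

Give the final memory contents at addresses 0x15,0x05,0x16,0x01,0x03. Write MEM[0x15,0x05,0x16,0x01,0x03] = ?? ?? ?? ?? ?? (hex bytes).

MEM[0x15,0x05,0x16,0x01,0x03] = 80 f4 49 27 fe

  after D0: wrote 4B at 0x14 = fe804927
  after D1: wrote 4B at 0x02 = 1228bbf4
  after D2: wrote 4B at 0x00 = 4927bffe
query mem[0x15]=0x80, mem[0x05]=0xf4, mem[0x16]=0x49, mem[0x01]=0x27, mem[0x03]=0xfe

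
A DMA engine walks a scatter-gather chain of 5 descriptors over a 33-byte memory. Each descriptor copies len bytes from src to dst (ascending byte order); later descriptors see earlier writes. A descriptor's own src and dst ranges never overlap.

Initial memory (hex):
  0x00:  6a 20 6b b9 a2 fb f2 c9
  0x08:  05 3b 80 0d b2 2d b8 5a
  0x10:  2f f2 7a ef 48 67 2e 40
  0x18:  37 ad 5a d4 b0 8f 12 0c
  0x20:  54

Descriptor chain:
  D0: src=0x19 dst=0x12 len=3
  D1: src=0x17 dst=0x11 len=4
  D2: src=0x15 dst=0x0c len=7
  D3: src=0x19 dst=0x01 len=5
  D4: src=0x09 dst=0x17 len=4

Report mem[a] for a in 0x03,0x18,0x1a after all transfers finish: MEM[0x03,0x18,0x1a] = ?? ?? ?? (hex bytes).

MEM[0x03,0x18,0x1a] = d4 80 67

#0 dst[0x12+3] := {0xad,0x5a,0xd4}
#1 dst[0x11+4] := {0x40,0x37,0xad,0x5a}
#2 dst[0x0c+7] := {0x67,0x2e,0x40,0x37,0xad,0x5a,0xd4}
#3 dst[0x01+5] := {0xad,0x5a,0xd4,0xb0,0x8f}
#4 dst[0x17+4] := {0x3b,0x80,0x0d,0x67}
query mem[0x03]=0xd4, mem[0x18]=0x80, mem[0x1a]=0x67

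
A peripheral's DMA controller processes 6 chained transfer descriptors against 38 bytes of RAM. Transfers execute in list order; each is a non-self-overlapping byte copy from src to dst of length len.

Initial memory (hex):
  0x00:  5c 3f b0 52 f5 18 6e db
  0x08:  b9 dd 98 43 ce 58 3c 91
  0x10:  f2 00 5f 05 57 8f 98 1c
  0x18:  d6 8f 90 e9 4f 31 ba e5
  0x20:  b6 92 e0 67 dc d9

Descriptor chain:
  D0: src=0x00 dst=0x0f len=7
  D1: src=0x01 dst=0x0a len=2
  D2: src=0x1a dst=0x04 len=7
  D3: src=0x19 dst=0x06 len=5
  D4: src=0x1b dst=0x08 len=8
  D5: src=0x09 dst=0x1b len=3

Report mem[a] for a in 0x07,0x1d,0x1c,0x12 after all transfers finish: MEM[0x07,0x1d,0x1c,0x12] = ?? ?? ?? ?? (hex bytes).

MEM[0x07,0x1d,0x1c,0x12] = 90 ba 31 52

D0: mem[0x0f..0x15] <- [5c 3f b0 52 f5 18 6e]
D1: mem[0x0a..0x0b] <- [3f b0]
D2: mem[0x04..0x0a] <- [90 e9 4f 31 ba e5 b6]
D3: mem[0x06..0x0a] <- [8f 90 e9 4f 31]
D4: mem[0x08..0x0f] <- [e9 4f 31 ba e5 b6 92 e0]
D5: mem[0x1b..0x1d] <- [4f 31 ba]
query mem[0x07]=0x90, mem[0x1d]=0xba, mem[0x1c]=0x31, mem[0x12]=0x52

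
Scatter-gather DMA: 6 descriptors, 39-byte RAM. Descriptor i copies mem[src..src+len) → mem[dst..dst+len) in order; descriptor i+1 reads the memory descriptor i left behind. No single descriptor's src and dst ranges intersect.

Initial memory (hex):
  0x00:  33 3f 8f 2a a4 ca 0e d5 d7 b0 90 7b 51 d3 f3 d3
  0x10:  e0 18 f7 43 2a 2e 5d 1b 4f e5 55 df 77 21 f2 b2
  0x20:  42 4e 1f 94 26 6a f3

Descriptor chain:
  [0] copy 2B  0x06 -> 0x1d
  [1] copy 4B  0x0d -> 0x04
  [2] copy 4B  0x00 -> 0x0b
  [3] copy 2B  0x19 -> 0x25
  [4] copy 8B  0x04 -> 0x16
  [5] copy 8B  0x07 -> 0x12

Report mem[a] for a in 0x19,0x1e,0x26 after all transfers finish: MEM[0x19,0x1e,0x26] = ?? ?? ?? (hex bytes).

MEM[0x19,0x1e,0x26] = 2a d5 55

  after D0: wrote 2B at 0x1d = 0ed5
  after D1: wrote 4B at 0x04 = d3f3d3e0
  after D2: wrote 4B at 0x0b = 333f8f2a
  after D3: wrote 2B at 0x25 = e555
  after D4: wrote 8B at 0x16 = d3f3d3e0d7b09033
  after D5: wrote 8B at 0x12 = e0d7b090333f8f2a
query mem[0x19]=0x2a, mem[0x1e]=0xd5, mem[0x26]=0x55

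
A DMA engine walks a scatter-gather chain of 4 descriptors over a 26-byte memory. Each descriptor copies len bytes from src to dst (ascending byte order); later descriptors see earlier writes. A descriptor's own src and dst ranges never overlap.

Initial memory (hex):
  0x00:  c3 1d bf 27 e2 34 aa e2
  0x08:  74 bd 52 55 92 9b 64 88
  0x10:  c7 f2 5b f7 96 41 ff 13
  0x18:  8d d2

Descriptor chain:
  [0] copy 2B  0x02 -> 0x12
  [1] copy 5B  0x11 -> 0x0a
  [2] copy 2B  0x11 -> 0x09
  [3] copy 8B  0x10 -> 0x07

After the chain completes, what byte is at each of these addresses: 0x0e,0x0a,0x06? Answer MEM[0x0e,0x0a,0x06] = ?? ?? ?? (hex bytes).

MEM[0x0e,0x0a,0x06] = 13 27 aa

D0: mem[0x12..0x13] <- [bf 27]
D1: mem[0x0a..0x0e] <- [f2 bf 27 96 41]
D2: mem[0x09..0x0a] <- [f2 bf]
D3: mem[0x07..0x0e] <- [c7 f2 bf 27 96 41 ff 13]
query mem[0x0e]=0x13, mem[0x0a]=0x27, mem[0x06]=0xaa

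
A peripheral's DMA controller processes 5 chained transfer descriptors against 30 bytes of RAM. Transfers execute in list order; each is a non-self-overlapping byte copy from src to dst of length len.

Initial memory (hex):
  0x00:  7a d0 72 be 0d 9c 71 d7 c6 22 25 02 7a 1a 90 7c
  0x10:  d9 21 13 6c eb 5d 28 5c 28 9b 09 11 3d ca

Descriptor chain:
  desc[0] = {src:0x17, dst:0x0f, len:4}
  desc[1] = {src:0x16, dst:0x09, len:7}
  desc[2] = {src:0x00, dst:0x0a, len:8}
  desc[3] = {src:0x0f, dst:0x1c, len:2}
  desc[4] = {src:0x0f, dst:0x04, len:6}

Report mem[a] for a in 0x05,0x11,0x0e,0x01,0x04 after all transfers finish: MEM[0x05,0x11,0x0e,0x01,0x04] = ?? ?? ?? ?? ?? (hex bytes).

MEM[0x05,0x11,0x0e,0x01,0x04] = 71 d7 0d d0 9c

[0] 0x17->0x0f len=4 : 5c 28 9b 09
[1] 0x16->0x09 len=7 : 28 5c 28 9b 09 11 3d
[2] 0x00->0x0a len=8 : 7a d0 72 be 0d 9c 71 d7
[3] 0x0f->0x1c len=2 : 9c 71
[4] 0x0f->0x04 len=6 : 9c 71 d7 09 6c eb
query mem[0x05]=0x71, mem[0x11]=0xd7, mem[0x0e]=0x0d, mem[0x01]=0xd0, mem[0x04]=0x9c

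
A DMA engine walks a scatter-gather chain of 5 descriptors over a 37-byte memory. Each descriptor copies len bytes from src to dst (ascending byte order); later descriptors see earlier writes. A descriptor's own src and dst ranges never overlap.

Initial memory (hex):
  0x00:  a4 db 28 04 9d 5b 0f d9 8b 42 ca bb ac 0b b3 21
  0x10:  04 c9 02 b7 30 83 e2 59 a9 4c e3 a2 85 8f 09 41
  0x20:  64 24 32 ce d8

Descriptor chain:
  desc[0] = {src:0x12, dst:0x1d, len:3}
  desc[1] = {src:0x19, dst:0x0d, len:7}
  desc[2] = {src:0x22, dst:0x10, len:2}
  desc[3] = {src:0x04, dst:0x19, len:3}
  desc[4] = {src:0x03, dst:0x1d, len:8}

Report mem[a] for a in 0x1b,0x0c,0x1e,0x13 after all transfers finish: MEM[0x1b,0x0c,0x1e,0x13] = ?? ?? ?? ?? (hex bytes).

MEM[0x1b,0x0c,0x1e,0x13] = 0f ac 9d 30

#0 dst[0x1d+3] := {0x02,0xb7,0x30}
#1 dst[0x0d+7] := {0x4c,0xe3,0xa2,0x85,0x02,0xb7,0x30}
#2 dst[0x10+2] := {0x32,0xce}
#3 dst[0x19+3] := {0x9d,0x5b,0x0f}
#4 dst[0x1d+8] := {0x04,0x9d,0x5b,0x0f,0xd9,0x8b,0x42,0xca}
query mem[0x1b]=0x0f, mem[0x0c]=0xac, mem[0x1e]=0x9d, mem[0x13]=0x30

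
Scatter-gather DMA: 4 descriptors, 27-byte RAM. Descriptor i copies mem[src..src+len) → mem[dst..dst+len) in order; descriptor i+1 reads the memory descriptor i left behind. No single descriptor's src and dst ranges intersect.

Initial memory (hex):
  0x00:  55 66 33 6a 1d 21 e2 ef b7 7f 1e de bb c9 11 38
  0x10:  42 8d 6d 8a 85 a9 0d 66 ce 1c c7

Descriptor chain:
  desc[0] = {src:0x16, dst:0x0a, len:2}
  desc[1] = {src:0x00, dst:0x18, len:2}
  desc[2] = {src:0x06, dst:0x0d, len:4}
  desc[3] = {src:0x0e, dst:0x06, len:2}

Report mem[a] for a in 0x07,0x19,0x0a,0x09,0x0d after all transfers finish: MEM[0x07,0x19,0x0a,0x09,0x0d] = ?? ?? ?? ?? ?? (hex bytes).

[0] 0x16->0x0a len=2 : 0d 66
[1] 0x00->0x18 len=2 : 55 66
[2] 0x06->0x0d len=4 : e2 ef b7 7f
[3] 0x0e->0x06 len=2 : ef b7
query mem[0x07]=0xb7, mem[0x19]=0x66, mem[0x0a]=0x0d, mem[0x09]=0x7f, mem[0x0d]=0xe2

MEM[0x07,0x19,0x0a,0x09,0x0d] = b7 66 0d 7f e2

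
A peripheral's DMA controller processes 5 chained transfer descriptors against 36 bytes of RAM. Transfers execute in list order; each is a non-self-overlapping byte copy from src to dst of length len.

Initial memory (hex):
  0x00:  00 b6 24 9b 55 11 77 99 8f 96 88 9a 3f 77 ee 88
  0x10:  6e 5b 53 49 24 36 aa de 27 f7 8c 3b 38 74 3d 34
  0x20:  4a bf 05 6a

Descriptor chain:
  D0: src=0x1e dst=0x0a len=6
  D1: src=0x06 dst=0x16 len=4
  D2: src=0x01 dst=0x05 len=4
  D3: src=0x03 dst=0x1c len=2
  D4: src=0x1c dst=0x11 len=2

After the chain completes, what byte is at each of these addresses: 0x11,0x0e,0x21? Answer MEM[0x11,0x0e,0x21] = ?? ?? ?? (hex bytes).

#0 dst[0x0a+6] := {0x3d,0x34,0x4a,0xbf,0x05,0x6a}
#1 dst[0x16+4] := {0x77,0x99,0x8f,0x96}
#2 dst[0x05+4] := {0xb6,0x24,0x9b,0x55}
#3 dst[0x1c+2] := {0x9b,0x55}
#4 dst[0x11+2] := {0x9b,0x55}
query mem[0x11]=0x9b, mem[0x0e]=0x05, mem[0x21]=0xbf

MEM[0x11,0x0e,0x21] = 9b 05 bf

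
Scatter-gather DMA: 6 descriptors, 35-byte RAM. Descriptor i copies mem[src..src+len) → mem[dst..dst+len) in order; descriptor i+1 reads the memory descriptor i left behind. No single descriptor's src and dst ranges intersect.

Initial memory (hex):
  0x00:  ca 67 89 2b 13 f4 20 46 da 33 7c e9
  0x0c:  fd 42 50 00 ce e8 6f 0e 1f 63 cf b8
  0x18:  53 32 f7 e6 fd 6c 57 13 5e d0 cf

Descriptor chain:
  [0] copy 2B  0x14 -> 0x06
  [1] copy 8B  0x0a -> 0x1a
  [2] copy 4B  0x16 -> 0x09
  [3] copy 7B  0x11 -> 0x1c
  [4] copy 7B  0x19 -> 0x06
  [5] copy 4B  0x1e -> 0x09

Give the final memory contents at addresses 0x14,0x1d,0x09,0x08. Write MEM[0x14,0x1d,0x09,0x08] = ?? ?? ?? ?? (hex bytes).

MEM[0x14,0x1d,0x09,0x08] = 1f 6f 0e e9

D0: mem[0x06..0x07] <- [1f 63]
D1: mem[0x1a..0x21] <- [7c e9 fd 42 50 00 ce e8]
D2: mem[0x09..0x0c] <- [cf b8 53 32]
D3: mem[0x1c..0x22] <- [e8 6f 0e 1f 63 cf b8]
D4: mem[0x06..0x0c] <- [32 7c e9 e8 6f 0e 1f]
D5: mem[0x09..0x0c] <- [0e 1f 63 cf]
query mem[0x14]=0x1f, mem[0x1d]=0x6f, mem[0x09]=0x0e, mem[0x08]=0xe9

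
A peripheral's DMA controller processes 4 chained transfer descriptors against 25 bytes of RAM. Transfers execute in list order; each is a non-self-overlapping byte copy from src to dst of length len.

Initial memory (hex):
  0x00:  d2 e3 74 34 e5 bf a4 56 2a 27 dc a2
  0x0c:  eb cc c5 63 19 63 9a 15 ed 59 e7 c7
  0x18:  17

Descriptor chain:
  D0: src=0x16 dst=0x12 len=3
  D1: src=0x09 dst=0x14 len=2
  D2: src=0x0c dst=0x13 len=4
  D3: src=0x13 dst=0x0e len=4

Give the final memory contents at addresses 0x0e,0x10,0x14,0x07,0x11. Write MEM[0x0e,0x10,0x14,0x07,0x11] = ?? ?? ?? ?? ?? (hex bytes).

MEM[0x0e,0x10,0x14,0x07,0x11] = eb c5 cc 56 63

D0: mem[0x12..0x14] <- [e7 c7 17]
D1: mem[0x14..0x15] <- [27 dc]
D2: mem[0x13..0x16] <- [eb cc c5 63]
D3: mem[0x0e..0x11] <- [eb cc c5 63]
query mem[0x0e]=0xeb, mem[0x10]=0xc5, mem[0x14]=0xcc, mem[0x07]=0x56, mem[0x11]=0x63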